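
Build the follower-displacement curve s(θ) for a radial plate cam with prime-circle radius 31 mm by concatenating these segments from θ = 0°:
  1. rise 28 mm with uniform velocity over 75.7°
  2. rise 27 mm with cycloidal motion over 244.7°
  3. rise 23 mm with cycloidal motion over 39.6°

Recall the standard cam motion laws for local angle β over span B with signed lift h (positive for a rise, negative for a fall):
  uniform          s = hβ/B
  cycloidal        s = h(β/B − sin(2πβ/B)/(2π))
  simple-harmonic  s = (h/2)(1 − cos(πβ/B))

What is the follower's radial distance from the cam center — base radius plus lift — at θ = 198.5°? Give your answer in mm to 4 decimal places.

seg 1 [0°–75.7°] uniform, h=28: full span → s += 28 → s = 28.0000
seg 2 [75.7°–320.4°] cycloidal, h=27: θ=198.5° here. β=122.8, B=244.7. 27·(0.5018 − sin(2π·0.5018)/(2π)) = 13.5993 → s = 41.5993
radial distance = base radius + s = 31 + 41.5993 = 72.5993

72.5993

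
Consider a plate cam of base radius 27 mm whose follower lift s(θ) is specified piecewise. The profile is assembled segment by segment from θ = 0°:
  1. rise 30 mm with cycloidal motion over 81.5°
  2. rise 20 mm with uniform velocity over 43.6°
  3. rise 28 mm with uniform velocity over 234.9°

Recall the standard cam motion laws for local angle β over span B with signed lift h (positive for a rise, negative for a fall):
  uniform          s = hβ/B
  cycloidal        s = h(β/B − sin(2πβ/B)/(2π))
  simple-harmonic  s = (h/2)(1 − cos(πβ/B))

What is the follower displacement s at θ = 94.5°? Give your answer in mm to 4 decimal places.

seg 1 [0°–81.5°] cycloidal, h=30: full span → s += 30 → s = 30.0000
seg 2 [81.5°–125.1°] uniform, h=20: θ=94.5° here. β=13, B=43.6. 20·13/43.6 = 5.9633 → s = 35.9633

35.9633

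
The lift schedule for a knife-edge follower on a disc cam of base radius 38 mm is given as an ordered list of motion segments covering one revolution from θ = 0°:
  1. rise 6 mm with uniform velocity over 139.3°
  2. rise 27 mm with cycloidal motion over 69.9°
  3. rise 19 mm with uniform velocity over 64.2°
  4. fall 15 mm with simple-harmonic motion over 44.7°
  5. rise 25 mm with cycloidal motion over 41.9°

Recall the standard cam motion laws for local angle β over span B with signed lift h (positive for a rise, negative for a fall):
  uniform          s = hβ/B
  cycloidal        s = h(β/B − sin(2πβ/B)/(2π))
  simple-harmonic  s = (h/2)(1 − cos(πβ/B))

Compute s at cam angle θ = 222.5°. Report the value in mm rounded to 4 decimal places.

seg 1 [0°–139.3°] uniform, h=6: full span → s += 6 → s = 6.0000
seg 2 [139.3°–209.2°] cycloidal, h=27: full span → s += 27 → s = 33.0000
seg 3 [209.2°–273.4°] uniform, h=19: θ=222.5° here. β=13.3, B=64.2. 19·13.3/64.2 = 3.9361 → s = 36.9361

36.9361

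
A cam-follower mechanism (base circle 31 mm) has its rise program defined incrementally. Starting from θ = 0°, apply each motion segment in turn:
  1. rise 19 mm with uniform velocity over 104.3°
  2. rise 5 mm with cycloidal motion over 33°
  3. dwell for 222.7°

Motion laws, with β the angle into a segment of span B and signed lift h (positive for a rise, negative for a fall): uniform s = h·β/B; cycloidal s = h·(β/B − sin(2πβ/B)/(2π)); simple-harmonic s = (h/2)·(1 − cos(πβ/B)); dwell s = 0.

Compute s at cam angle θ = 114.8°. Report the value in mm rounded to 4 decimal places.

seg 1 [0°–104.3°] uniform, h=19: full span → s += 19 → s = 19.0000
seg 2 [104.3°–137.3°] cycloidal, h=5: θ=114.8° here. β=10.5, B=33. 5·(0.3182 − sin(2π·0.3182)/(2π)) = 0.8670 → s = 19.8670

19.8670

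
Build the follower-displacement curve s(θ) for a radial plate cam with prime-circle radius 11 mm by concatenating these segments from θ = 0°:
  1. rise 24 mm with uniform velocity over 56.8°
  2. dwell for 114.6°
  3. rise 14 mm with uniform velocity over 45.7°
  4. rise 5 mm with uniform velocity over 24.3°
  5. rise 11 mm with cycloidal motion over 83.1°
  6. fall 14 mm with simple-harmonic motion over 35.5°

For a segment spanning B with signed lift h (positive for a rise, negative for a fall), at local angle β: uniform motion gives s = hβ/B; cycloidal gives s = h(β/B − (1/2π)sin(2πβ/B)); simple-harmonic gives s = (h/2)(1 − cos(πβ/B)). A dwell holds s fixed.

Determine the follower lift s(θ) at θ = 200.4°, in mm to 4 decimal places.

seg 1 [0°–56.8°] uniform, h=24: full span → s += 24 → s = 24.0000
seg 2 [56.8°–171.4°] dwell: s stays 24.0000
seg 3 [171.4°–217.1°] uniform, h=14: θ=200.4° here. β=29, B=45.7. 14·29/45.7 = 8.8840 → s = 32.8840

32.8840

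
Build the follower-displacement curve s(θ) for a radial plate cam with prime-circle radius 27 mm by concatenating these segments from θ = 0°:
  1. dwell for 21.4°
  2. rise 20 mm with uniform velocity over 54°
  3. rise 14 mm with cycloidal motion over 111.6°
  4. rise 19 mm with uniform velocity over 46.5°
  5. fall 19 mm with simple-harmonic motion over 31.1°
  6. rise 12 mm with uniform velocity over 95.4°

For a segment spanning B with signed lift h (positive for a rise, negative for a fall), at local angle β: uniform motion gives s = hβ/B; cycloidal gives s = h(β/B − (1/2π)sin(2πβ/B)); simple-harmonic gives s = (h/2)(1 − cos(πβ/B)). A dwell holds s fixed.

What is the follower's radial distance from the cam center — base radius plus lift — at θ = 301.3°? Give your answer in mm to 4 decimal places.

seg 1 [0°–21.4°] dwell: s stays 0.0000
seg 2 [21.4°–75.4°] uniform, h=20: full span → s += 20 → s = 20.0000
seg 3 [75.4°–187°] cycloidal, h=14: full span → s += 14 → s = 34.0000
seg 4 [187°–233.5°] uniform, h=19: full span → s += 19 → s = 53.0000
seg 5 [233.5°–264.6°] simple-harmonic, h=-19: full span → s += -19 → s = 34.0000
seg 6 [264.6°–360°] uniform, h=12: θ=301.3° here. β=36.7, B=95.4. 12·36.7/95.4 = 4.6164 → s = 38.6164
radial distance = base radius + s = 27 + 38.6164 = 65.6164

65.6164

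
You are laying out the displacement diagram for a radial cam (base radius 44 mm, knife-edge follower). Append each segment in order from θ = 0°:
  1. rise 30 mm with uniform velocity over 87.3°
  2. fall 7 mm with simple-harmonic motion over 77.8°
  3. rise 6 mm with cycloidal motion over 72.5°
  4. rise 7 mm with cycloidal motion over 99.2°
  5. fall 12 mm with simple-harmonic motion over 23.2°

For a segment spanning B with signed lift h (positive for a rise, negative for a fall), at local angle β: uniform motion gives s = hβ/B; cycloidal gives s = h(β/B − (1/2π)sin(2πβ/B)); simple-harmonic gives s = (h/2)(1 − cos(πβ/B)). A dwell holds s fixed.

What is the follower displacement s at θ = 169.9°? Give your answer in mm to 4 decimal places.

seg 1 [0°–87.3°] uniform, h=30: full span → s += 30 → s = 30.0000
seg 2 [87.3°–165.1°] simple-harmonic, h=-7: full span → s += -7 → s = 23.0000
seg 3 [165.1°–237.6°] cycloidal, h=6: θ=169.9° here. β=4.8, B=72.5. 6·(0.0662 − sin(2π·0.0662)/(2π)) = 0.0114 → s = 23.0114

23.0114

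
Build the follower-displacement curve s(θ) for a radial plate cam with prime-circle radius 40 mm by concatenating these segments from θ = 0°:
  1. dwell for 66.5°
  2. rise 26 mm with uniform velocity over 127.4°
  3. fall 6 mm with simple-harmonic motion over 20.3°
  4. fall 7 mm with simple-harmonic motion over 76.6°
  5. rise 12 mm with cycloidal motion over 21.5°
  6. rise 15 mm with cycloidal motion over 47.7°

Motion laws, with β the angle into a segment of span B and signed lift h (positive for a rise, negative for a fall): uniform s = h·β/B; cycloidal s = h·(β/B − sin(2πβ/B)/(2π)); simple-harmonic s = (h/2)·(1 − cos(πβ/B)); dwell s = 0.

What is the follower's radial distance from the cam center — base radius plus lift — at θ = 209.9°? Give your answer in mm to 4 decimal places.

seg 1 [0°–66.5°] dwell: s stays 0.0000
seg 2 [66.5°–193.9°] uniform, h=26: full span → s += 26 → s = 26.0000
seg 3 [193.9°–214.2°] simple-harmonic, h=-6: θ=209.9° here. β=16, B=20.3. -6/2·(1 − cos(π·0.7882)) = -5.3599 → s = 20.6401
radial distance = base radius + s = 40 + 20.6401 = 60.6401

60.6401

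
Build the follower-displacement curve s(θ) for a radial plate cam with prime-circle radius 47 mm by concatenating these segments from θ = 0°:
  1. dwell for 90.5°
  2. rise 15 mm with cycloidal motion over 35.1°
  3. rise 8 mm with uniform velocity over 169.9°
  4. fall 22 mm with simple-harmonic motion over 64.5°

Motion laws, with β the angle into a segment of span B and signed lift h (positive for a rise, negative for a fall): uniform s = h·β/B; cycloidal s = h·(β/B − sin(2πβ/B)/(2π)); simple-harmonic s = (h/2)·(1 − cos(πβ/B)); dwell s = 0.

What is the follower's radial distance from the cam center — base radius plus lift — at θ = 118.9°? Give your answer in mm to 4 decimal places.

seg 1 [0°–90.5°] dwell: s stays 0.0000
seg 2 [90.5°–125.6°] cycloidal, h=15: θ=118.9° here. β=28.4, B=35.1. 15·(0.8091 − sin(2π·0.8091)/(2π)) = 14.3613 → s = 14.3613
radial distance = base radius + s = 47 + 14.3613 = 61.3613

61.3613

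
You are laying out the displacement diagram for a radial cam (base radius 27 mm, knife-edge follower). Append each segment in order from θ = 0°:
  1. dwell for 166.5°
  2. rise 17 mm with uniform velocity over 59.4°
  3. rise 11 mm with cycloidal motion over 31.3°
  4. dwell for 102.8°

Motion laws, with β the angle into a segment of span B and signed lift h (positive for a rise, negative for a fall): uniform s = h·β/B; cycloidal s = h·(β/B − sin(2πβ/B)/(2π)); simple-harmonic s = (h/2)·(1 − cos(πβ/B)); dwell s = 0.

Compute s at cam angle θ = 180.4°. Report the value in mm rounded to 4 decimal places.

seg 1 [0°–166.5°] dwell: s stays 0.0000
seg 2 [166.5°–225.9°] uniform, h=17: θ=180.4° here. β=13.9, B=59.4. 17·13.9/59.4 = 3.9781 → s = 3.9781

3.9781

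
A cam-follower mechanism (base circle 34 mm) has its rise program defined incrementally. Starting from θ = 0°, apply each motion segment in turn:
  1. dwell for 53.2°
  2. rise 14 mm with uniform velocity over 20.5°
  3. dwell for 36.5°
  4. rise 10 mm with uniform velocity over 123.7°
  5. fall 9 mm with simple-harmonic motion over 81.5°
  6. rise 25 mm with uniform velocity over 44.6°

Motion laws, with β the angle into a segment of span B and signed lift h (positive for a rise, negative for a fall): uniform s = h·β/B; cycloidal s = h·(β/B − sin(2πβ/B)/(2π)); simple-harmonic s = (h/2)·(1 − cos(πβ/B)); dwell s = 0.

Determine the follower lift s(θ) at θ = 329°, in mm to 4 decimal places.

seg 1 [0°–53.2°] dwell: s stays 0.0000
seg 2 [53.2°–73.7°] uniform, h=14: full span → s += 14 → s = 14.0000
seg 3 [73.7°–110.2°] dwell: s stays 14.0000
seg 4 [110.2°–233.9°] uniform, h=10: full span → s += 10 → s = 24.0000
seg 5 [233.9°–315.4°] simple-harmonic, h=-9: full span → s += -9 → s = 15.0000
seg 6 [315.4°–360°] uniform, h=25: θ=329° here. β=13.6, B=44.6. 25·13.6/44.6 = 7.6233 → s = 22.6233

22.6233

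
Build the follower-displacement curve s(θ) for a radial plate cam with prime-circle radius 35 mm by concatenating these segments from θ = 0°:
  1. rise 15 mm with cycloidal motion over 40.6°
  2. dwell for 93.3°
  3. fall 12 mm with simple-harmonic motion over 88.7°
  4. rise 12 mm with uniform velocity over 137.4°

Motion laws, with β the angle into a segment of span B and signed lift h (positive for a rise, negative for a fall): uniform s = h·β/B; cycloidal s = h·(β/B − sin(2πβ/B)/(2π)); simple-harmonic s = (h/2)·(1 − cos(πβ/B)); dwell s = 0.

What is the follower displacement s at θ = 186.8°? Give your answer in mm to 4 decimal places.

seg 1 [0°–40.6°] cycloidal, h=15: full span → s += 15 → s = 15.0000
seg 2 [40.6°–133.9°] dwell: s stays 15.0000
seg 3 [133.9°–222.6°] simple-harmonic, h=-12: θ=186.8° here. β=52.9, B=88.7. -12/2·(1 − cos(π·0.5964)) = -7.7893 → s = 7.2107

7.2107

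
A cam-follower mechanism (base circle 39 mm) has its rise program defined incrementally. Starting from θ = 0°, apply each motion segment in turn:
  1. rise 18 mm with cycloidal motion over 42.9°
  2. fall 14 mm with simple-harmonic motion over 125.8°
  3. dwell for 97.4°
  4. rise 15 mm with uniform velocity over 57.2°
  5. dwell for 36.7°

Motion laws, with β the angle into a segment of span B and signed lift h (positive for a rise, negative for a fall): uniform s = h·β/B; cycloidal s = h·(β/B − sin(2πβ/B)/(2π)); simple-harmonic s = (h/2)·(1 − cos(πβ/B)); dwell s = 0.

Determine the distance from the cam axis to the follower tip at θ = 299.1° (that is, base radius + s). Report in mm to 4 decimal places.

seg 1 [0°–42.9°] cycloidal, h=18: full span → s += 18 → s = 18.0000
seg 2 [42.9°–168.7°] simple-harmonic, h=-14: full span → s += -14 → s = 4.0000
seg 3 [168.7°–266.1°] dwell: s stays 4.0000
seg 4 [266.1°–323.3°] uniform, h=15: θ=299.1° here. β=33, B=57.2. 15·33/57.2 = 8.6538 → s = 12.6538
radial distance = base radius + s = 39 + 12.6538 = 51.6538

51.6538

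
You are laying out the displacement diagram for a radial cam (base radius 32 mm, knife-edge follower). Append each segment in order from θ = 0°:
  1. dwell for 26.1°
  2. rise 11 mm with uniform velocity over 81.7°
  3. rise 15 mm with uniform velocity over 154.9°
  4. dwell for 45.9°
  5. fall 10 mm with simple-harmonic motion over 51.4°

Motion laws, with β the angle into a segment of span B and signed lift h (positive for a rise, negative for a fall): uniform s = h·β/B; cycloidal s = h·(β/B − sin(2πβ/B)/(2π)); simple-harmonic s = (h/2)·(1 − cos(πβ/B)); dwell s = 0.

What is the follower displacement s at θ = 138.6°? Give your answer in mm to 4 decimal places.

seg 1 [0°–26.1°] dwell: s stays 0.0000
seg 2 [26.1°–107.8°] uniform, h=11: full span → s += 11 → s = 11.0000
seg 3 [107.8°–262.7°] uniform, h=15: θ=138.6° here. β=30.8, B=154.9. 15·30.8/154.9 = 2.9826 → s = 13.9826

13.9826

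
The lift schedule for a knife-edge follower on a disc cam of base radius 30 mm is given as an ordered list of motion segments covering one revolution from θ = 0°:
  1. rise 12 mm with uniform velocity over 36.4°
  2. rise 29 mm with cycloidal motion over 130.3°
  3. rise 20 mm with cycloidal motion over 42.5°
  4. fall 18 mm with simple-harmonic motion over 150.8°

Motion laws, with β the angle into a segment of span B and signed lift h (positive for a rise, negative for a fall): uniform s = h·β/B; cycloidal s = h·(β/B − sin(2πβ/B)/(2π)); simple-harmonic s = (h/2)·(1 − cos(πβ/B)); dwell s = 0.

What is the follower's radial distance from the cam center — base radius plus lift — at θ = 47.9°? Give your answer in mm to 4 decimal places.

seg 1 [0°–36.4°] uniform, h=12: full span → s += 12 → s = 12.0000
seg 2 [36.4°–166.7°] cycloidal, h=29: θ=47.9° here. β=11.5, B=130.3. 29·(0.0883 − sin(2π·0.0883)/(2π)) = 0.1292 → s = 12.1292
radial distance = base radius + s = 30 + 12.1292 = 42.1292

42.1292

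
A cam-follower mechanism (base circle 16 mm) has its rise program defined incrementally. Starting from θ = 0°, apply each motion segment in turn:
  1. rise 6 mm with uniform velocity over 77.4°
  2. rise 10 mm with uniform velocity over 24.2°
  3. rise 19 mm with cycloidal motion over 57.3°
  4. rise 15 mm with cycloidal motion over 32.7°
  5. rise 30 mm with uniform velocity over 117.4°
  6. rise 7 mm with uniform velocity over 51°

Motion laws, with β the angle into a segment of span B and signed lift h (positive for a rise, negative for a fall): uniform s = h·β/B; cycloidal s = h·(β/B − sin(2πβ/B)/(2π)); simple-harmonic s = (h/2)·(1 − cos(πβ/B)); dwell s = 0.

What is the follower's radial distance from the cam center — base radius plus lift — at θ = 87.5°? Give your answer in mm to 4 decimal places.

seg 1 [0°–77.4°] uniform, h=6: full span → s += 6 → s = 6.0000
seg 2 [77.4°–101.6°] uniform, h=10: θ=87.5° here. β=10.1, B=24.2. 10·10.1/24.2 = 4.1736 → s = 10.1736
radial distance = base radius + s = 16 + 10.1736 = 26.1736

26.1736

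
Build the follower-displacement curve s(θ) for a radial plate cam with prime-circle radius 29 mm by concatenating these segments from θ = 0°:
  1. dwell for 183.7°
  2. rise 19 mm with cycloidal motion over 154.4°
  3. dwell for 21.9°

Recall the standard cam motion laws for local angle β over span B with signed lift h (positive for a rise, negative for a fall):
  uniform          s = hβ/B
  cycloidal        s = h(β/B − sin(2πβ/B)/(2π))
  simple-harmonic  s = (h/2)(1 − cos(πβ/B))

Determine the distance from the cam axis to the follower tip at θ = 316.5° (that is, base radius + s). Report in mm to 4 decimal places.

seg 1 [0°–183.7°] dwell: s stays 0.0000
seg 2 [183.7°–338.1°] cycloidal, h=19: θ=316.5° here. β=132.8, B=154.4. 19·(0.8601 − sin(2π·0.8601)/(2π)) = 18.6707 → s = 18.6707
radial distance = base radius + s = 29 + 18.6707 = 47.6707

47.6707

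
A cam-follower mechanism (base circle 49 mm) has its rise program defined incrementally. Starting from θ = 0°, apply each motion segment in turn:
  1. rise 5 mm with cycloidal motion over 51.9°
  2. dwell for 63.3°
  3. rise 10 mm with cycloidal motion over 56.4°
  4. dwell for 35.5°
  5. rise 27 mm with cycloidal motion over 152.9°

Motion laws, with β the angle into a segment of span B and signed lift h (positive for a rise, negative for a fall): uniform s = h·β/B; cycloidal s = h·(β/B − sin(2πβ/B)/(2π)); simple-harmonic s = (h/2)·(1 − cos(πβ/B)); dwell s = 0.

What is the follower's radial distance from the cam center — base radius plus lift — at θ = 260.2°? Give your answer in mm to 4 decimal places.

seg 1 [0°–51.9°] cycloidal, h=5: full span → s += 5 → s = 5.0000
seg 2 [51.9°–115.2°] dwell: s stays 5.0000
seg 3 [115.2°–171.6°] cycloidal, h=10: full span → s += 10 → s = 15.0000
seg 4 [171.6°–207.1°] dwell: s stays 15.0000
seg 5 [207.1°–360°] cycloidal, h=27: θ=260.2° here. β=53.1, B=152.9. 27·(0.3473 − sin(2π·0.3473)/(2π)) = 5.8577 → s = 20.8577
radial distance = base radius + s = 49 + 20.8577 = 69.8577

69.8577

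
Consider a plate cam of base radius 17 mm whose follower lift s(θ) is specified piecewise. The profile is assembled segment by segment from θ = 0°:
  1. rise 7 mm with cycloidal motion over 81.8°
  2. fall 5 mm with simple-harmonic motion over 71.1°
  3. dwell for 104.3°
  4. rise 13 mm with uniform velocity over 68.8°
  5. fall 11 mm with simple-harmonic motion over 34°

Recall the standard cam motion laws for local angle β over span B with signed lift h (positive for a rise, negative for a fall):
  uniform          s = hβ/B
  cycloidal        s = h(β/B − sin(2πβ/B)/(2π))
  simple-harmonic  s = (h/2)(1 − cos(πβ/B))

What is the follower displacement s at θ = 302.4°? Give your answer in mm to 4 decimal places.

seg 1 [0°–81.8°] cycloidal, h=7: full span → s += 7 → s = 7.0000
seg 2 [81.8°–152.9°] simple-harmonic, h=-5: full span → s += -5 → s = 2.0000
seg 3 [152.9°–257.2°] dwell: s stays 2.0000
seg 4 [257.2°–326°] uniform, h=13: θ=302.4° here. β=45.2, B=68.8. 13·45.2/68.8 = 8.5407 → s = 10.5407

10.5407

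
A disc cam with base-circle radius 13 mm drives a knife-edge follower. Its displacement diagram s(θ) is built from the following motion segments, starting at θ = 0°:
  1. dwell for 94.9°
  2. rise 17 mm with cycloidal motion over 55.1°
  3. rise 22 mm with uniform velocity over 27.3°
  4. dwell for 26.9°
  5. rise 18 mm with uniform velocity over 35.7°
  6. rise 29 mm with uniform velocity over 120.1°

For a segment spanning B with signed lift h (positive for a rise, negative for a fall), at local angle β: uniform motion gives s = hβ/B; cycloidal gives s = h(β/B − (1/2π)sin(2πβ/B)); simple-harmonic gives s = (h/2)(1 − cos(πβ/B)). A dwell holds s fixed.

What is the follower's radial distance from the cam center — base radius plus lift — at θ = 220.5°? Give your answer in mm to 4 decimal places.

seg 1 [0°–94.9°] dwell: s stays 0.0000
seg 2 [94.9°–150°] cycloidal, h=17: full span → s += 17 → s = 17.0000
seg 3 [150°–177.3°] uniform, h=22: full span → s += 22 → s = 39.0000
seg 4 [177.3°–204.2°] dwell: s stays 39.0000
seg 5 [204.2°–239.9°] uniform, h=18: θ=220.5° here. β=16.3, B=35.7. 18·16.3/35.7 = 8.2185 → s = 47.2185
radial distance = base radius + s = 13 + 47.2185 = 60.2185

60.2185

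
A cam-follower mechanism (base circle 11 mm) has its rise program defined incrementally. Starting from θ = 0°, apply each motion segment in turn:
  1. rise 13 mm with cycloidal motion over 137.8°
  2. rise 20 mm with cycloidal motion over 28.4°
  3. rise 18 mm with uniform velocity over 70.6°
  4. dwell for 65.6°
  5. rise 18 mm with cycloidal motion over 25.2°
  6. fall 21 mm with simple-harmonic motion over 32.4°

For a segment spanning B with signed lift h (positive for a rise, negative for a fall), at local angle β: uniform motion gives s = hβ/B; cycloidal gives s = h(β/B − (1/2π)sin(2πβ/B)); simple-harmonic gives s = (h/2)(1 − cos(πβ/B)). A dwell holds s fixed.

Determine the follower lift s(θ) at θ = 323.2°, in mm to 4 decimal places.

seg 1 [0°–137.8°] cycloidal, h=13: full span → s += 13 → s = 13.0000
seg 2 [137.8°–166.2°] cycloidal, h=20: full span → s += 20 → s = 33.0000
seg 3 [166.2°–236.8°] uniform, h=18: full span → s += 18 → s = 51.0000
seg 4 [236.8°–302.4°] dwell: s stays 51.0000
seg 5 [302.4°–327.6°] cycloidal, h=18: θ=323.2° here. β=20.8, B=25.2. 18·(0.8254 − sin(2π·0.8254)/(2π)) = 17.4064 → s = 68.4064

68.4064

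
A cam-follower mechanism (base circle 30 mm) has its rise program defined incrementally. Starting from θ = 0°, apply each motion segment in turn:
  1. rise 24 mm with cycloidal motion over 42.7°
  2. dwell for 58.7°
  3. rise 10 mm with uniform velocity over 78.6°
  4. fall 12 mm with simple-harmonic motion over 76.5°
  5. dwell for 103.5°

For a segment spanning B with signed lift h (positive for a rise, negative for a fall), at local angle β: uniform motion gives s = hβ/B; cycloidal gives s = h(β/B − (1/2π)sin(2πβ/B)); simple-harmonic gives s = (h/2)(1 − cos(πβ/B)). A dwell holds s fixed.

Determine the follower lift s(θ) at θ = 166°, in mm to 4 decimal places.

seg 1 [0°–42.7°] cycloidal, h=24: full span → s += 24 → s = 24.0000
seg 2 [42.7°–101.4°] dwell: s stays 24.0000
seg 3 [101.4°–180°] uniform, h=10: θ=166° here. β=64.6, B=78.6. 10·64.6/78.6 = 8.2188 → s = 32.2188

32.2188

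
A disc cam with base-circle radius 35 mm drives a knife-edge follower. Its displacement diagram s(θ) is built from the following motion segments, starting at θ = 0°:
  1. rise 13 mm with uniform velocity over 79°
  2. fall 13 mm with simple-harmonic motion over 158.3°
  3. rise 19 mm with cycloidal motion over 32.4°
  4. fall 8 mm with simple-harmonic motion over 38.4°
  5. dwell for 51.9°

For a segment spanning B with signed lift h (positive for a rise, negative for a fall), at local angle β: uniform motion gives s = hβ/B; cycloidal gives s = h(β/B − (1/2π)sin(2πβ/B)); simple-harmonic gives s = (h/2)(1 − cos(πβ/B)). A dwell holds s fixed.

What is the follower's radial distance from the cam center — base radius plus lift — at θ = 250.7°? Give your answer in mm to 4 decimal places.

seg 1 [0°–79°] uniform, h=13: full span → s += 13 → s = 13.0000
seg 2 [79°–237.3°] simple-harmonic, h=-13: full span → s += -13 → s = 0.0000
seg 3 [237.3°–269.7°] cycloidal, h=19: θ=250.7° here. β=13.4, B=32.4. 19·(0.4136 − sin(2π·0.4136)/(2π)) = 6.2956 → s = 6.2956
radial distance = base radius + s = 35 + 6.2956 = 41.2956

41.2956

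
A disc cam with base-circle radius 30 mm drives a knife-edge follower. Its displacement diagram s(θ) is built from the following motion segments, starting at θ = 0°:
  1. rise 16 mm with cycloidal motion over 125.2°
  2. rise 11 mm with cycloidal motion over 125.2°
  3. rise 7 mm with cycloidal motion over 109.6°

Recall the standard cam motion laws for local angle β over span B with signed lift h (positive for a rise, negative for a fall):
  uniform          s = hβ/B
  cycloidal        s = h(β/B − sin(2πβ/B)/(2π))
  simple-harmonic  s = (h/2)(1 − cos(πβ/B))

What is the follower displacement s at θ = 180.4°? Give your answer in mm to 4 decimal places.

seg 1 [0°–125.2°] cycloidal, h=16: full span → s += 16 → s = 16.0000
seg 2 [125.2°–250.4°] cycloidal, h=11: θ=180.4° here. β=55.2, B=125.2. 11·(0.4409 − sin(2π·0.4409)/(2π)) = 4.2145 → s = 20.2145

20.2145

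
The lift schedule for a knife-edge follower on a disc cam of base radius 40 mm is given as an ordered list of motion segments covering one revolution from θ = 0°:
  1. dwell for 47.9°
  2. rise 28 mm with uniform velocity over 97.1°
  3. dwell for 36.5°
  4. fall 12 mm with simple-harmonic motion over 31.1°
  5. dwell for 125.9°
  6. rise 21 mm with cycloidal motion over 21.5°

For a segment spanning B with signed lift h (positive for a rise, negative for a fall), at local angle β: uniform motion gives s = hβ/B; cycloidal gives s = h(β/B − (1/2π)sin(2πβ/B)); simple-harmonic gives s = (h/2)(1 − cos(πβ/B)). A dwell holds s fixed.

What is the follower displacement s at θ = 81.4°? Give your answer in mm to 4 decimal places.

seg 1 [0°–47.9°] dwell: s stays 0.0000
seg 2 [47.9°–145°] uniform, h=28: θ=81.4° here. β=33.5, B=97.1. 28·33.5/97.1 = 9.6601 → s = 9.6601

9.6601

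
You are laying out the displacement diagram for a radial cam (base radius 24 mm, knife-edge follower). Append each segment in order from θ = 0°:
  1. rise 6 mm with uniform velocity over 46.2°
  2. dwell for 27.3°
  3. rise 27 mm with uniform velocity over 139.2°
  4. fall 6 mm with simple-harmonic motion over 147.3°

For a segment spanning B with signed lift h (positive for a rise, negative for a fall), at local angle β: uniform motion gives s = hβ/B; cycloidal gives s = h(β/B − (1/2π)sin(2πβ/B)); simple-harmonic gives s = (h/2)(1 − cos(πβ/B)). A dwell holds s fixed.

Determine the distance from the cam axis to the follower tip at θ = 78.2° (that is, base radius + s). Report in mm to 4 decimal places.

seg 1 [0°–46.2°] uniform, h=6: full span → s += 6 → s = 6.0000
seg 2 [46.2°–73.5°] dwell: s stays 6.0000
seg 3 [73.5°–212.7°] uniform, h=27: θ=78.2° here. β=4.7, B=139.2. 27·4.7/139.2 = 0.9116 → s = 6.9116
radial distance = base radius + s = 24 + 6.9116 = 30.9116

30.9116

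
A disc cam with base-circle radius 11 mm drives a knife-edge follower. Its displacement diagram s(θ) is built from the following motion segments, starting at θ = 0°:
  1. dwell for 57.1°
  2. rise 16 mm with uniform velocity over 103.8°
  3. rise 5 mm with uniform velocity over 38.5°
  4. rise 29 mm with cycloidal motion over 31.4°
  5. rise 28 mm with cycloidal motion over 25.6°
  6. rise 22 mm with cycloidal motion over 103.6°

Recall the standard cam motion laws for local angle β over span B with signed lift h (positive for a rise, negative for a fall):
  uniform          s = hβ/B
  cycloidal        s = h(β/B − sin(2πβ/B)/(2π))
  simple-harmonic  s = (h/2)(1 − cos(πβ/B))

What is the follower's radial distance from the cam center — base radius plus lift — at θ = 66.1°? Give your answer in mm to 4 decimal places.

seg 1 [0°–57.1°] dwell: s stays 0.0000
seg 2 [57.1°–160.9°] uniform, h=16: θ=66.1° here. β=9, B=103.8. 16·9/103.8 = 1.3873 → s = 1.3873
radial distance = base radius + s = 11 + 1.3873 = 12.3873

12.3873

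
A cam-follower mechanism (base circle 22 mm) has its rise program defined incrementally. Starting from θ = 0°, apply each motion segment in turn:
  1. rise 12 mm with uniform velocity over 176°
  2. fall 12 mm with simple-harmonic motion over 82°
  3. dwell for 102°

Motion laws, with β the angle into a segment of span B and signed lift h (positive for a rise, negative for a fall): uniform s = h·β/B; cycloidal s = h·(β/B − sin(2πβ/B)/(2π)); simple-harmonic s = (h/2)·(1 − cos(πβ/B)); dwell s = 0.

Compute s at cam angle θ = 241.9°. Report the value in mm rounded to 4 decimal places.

seg 1 [0°–176°] uniform, h=12: full span → s += 12 → s = 12.0000
seg 2 [176°–258°] simple-harmonic, h=-12: θ=241.9° here. β=65.9, B=82. -12/2·(1 − cos(π·0.8037)) = -10.8943 → s = 1.1057

1.1057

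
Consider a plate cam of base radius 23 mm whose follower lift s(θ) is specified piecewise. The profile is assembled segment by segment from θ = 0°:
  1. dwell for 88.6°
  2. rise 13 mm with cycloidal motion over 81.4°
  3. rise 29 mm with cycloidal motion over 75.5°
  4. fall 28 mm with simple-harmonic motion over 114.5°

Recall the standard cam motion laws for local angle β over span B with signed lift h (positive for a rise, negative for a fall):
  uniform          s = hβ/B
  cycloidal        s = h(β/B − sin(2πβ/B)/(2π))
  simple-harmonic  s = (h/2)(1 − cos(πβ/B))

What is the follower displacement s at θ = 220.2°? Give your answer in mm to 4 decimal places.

seg 1 [0°–88.6°] dwell: s stays 0.0000
seg 2 [88.6°–170°] cycloidal, h=13: full span → s += 13 → s = 13.0000
seg 3 [170°–245.5°] cycloidal, h=29: θ=220.2° here. β=50.2, B=75.5. 29·(0.6649 − sin(2π·0.6649)/(2π)) = 23.2534 → s = 36.2534

36.2534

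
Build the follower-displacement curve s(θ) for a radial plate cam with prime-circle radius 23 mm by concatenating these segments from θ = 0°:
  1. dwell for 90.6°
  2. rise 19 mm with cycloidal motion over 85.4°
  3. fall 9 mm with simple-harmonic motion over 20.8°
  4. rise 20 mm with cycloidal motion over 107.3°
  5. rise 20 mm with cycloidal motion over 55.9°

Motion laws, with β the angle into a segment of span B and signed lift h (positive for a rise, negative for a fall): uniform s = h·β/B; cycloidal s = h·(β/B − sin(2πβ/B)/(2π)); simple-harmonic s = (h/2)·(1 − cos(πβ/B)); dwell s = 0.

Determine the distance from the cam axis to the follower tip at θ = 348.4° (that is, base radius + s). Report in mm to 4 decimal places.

seg 1 [0°–90.6°] dwell: s stays 0.0000
seg 2 [90.6°–176°] cycloidal, h=19: full span → s += 19 → s = 19.0000
seg 3 [176°–196.8°] simple-harmonic, h=-9: full span → s += -9 → s = 10.0000
seg 4 [196.8°–304.1°] cycloidal, h=20: full span → s += 20 → s = 30.0000
seg 5 [304.1°–360°] cycloidal, h=20: θ=348.4° here. β=44.3, B=55.9. 20·(0.7925 − sin(2π·0.7925)/(2π)) = 18.9201 → s = 48.9201
radial distance = base radius + s = 23 + 48.9201 = 71.9201

71.9201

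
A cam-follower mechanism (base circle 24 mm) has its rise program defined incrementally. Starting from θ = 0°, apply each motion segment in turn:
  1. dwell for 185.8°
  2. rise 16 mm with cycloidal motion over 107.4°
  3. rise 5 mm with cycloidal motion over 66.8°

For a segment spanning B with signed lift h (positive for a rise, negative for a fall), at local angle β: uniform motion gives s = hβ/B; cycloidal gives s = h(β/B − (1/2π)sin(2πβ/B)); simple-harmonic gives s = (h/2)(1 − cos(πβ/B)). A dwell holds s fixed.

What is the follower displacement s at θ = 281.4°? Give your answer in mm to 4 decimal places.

seg 1 [0°–185.8°] dwell: s stays 0.0000
seg 2 [185.8°–293.2°] cycloidal, h=16: θ=281.4° here. β=95.6, B=107.4. 16·(0.8901 − sin(2π·0.8901)/(2π)) = 15.8637 → s = 15.8637

15.8637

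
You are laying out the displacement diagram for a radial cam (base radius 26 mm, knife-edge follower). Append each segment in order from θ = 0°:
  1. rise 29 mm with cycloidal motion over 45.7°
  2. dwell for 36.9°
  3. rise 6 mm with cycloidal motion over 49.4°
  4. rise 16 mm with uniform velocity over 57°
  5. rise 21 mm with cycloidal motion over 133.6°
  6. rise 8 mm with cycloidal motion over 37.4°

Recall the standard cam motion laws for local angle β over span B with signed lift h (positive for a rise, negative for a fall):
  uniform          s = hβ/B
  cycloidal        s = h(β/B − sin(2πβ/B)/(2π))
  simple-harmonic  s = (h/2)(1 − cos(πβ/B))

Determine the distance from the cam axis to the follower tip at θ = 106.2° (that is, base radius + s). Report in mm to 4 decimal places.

seg 1 [0°–45.7°] cycloidal, h=29: full span → s += 29 → s = 29.0000
seg 2 [45.7°–82.6°] dwell: s stays 29.0000
seg 3 [82.6°–132°] cycloidal, h=6: θ=106.2° here. β=23.6, B=49.4. 6·(0.4777 − sin(2π·0.4777)/(2π)) = 2.7332 → s = 31.7332
radial distance = base radius + s = 26 + 31.7332 = 57.7332

57.7332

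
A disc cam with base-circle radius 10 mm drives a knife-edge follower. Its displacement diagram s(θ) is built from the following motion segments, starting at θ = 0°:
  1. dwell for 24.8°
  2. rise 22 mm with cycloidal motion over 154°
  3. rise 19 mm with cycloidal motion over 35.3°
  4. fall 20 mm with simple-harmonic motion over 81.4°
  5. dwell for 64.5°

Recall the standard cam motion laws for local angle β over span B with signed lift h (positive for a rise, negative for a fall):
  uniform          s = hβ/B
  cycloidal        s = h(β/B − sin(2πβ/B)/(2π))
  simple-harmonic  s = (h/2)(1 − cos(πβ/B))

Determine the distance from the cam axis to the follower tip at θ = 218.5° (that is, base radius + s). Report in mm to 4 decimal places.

seg 1 [0°–24.8°] dwell: s stays 0.0000
seg 2 [24.8°–178.8°] cycloidal, h=22: full span → s += 22 → s = 22.0000
seg 3 [178.8°–214.1°] cycloidal, h=19: full span → s += 19 → s = 41.0000
seg 4 [214.1°–295.5°] simple-harmonic, h=-20: θ=218.5° here. β=4.4, B=81.4. -20/2·(1 − cos(π·0.0541)) = -0.1438 → s = 40.8562
radial distance = base radius + s = 10 + 40.8562 = 50.8562

50.8562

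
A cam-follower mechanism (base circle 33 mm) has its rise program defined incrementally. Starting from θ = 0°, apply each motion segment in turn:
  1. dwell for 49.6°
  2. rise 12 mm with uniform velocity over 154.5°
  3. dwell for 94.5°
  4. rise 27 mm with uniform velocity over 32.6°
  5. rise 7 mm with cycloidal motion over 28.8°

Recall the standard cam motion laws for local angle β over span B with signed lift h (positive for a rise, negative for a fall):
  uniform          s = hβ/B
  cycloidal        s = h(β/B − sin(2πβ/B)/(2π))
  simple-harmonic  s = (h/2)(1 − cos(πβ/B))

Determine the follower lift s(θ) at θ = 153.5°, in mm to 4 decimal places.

seg 1 [0°–49.6°] dwell: s stays 0.0000
seg 2 [49.6°–204.1°] uniform, h=12: θ=153.5° here. β=103.9, B=154.5. 12·103.9/154.5 = 8.0699 → s = 8.0699

8.0699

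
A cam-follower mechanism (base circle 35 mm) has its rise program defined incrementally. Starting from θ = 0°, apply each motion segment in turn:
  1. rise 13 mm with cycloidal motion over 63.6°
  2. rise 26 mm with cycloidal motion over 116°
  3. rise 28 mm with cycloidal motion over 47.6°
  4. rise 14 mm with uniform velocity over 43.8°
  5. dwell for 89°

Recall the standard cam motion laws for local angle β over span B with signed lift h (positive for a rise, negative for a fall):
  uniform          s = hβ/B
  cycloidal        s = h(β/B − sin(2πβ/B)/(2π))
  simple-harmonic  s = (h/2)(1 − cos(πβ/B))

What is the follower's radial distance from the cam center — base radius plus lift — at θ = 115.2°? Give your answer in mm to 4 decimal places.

seg 1 [0°–63.6°] cycloidal, h=13: full span → s += 13 → s = 13.0000
seg 2 [63.6°–179.6°] cycloidal, h=26: θ=115.2° here. β=51.6, B=116. 26·(0.4448 − sin(2π·0.4448)/(2π)) = 10.1596 → s = 23.1596
radial distance = base radius + s = 35 + 23.1596 = 58.1596

58.1596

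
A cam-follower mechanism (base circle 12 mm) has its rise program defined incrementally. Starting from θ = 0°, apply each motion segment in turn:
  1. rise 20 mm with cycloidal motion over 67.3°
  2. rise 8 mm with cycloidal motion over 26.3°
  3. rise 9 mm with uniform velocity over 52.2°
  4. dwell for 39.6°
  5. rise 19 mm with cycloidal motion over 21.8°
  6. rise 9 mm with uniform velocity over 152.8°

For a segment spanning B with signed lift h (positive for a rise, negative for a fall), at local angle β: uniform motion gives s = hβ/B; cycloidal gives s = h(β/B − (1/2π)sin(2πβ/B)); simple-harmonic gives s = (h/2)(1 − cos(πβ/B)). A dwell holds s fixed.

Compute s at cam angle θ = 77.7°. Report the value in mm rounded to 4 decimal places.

seg 1 [0°–67.3°] cycloidal, h=20: full span → s += 20 → s = 20.0000
seg 2 [67.3°–93.6°] cycloidal, h=8: θ=77.7° here. β=10.4, B=26.3. 8·(0.3954 − sin(2π·0.3954)/(2π)) = 2.3859 → s = 22.3859

22.3859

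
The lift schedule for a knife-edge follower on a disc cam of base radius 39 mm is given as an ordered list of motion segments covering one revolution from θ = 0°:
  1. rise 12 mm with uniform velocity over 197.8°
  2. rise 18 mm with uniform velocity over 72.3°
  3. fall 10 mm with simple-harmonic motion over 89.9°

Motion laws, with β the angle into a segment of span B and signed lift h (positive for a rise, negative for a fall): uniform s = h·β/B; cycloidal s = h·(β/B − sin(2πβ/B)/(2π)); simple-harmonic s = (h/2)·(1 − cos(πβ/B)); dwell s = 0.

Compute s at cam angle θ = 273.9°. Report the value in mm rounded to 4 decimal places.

seg 1 [0°–197.8°] uniform, h=12: full span → s += 12 → s = 12.0000
seg 2 [197.8°–270.1°] uniform, h=18: full span → s += 18 → s = 30.0000
seg 3 [270.1°–360°] simple-harmonic, h=-10: θ=273.9° here. β=3.8, B=89.9. -10/2·(1 − cos(π·0.0423)) = -0.0440 → s = 29.9560

29.9560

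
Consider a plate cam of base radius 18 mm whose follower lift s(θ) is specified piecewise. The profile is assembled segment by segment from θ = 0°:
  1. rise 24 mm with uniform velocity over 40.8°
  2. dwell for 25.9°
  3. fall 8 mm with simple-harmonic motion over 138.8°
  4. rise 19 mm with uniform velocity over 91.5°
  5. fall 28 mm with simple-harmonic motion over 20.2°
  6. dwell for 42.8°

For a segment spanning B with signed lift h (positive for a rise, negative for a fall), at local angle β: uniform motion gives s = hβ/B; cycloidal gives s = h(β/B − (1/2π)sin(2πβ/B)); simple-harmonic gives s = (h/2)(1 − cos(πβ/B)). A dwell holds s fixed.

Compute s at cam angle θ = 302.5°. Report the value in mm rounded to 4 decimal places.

seg 1 [0°–40.8°] uniform, h=24: full span → s += 24 → s = 24.0000
seg 2 [40.8°–66.7°] dwell: s stays 24.0000
seg 3 [66.7°–205.5°] simple-harmonic, h=-8: full span → s += -8 → s = 16.0000
seg 4 [205.5°–297°] uniform, h=19: full span → s += 19 → s = 35.0000
seg 5 [297°–317.2°] simple-harmonic, h=-28: θ=302.5° here. β=5.5, B=20.2. -28/2·(1 − cos(π·0.2723)) = -4.8170 → s = 30.1830

30.1830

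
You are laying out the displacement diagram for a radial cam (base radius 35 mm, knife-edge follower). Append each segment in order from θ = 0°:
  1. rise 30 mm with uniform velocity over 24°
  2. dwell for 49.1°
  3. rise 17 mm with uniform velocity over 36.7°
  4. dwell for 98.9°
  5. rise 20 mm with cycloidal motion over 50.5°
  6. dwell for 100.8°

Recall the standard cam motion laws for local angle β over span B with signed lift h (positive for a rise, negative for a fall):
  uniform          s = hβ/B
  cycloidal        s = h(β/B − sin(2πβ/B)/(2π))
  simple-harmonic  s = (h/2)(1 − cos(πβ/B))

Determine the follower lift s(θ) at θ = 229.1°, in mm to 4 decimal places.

seg 1 [0°–24°] uniform, h=30: full span → s += 30 → s = 30.0000
seg 2 [24°–73.1°] dwell: s stays 30.0000
seg 3 [73.1°–109.8°] uniform, h=17: full span → s += 17 → s = 47.0000
seg 4 [109.8°–208.7°] dwell: s stays 47.0000
seg 5 [208.7°–259.2°] cycloidal, h=20: θ=229.1° here. β=20.4, B=50.5. 20·(0.4040 − sin(2π·0.4040)/(2π)) = 6.2729 → s = 53.2729

53.2729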